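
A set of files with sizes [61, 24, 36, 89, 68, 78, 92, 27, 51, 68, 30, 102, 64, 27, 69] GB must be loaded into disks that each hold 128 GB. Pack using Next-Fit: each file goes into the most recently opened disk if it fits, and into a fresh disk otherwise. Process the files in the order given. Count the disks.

10

Put 61 GB in disk 1; 67 GB remain.
Put 24 GB in disk 1; 43 GB remain.
Put 36 GB in disk 1; 7 GB remain.
Put 89 GB in disk 2; 39 GB remain.
Put 68 GB in disk 3; 60 GB remain.
Put 78 GB in disk 4; 50 GB remain.
Put 92 GB in disk 5; 36 GB remain.
Put 27 GB in disk 5; 9 GB remain.
Put 51 GB in disk 6; 77 GB remain.
Put 68 GB in disk 6; 9 GB remain.
Put 30 GB in disk 7; 98 GB remain.
Put 102 GB in disk 8; 26 GB remain.
Put 64 GB in disk 9; 64 GB remain.
Put 27 GB in disk 9; 37 GB remain.
Put 69 GB in disk 10; 59 GB remain.
Final disks: [61,24,36] [89] [68] [78] [92,27] [51,68] [30] [102] [64,27] [69].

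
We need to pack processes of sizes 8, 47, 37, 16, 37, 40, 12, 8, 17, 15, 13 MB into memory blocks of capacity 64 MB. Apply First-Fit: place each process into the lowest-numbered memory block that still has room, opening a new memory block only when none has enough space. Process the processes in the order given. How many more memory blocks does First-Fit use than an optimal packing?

First-Fit: [8,47,8] [37,16] [37,12,15] [40,17] [13] → 5 memory blocks.
Total size 250 MB; any packing needs at least ⌈250/64⌉ = 4 memory blocks.
An optimal packing achieves that bound: [47,17] [40,16,8] [37,15,12] [37,13,8] → 4 memory blocks.
Excess: 5 − 4 = 1.

1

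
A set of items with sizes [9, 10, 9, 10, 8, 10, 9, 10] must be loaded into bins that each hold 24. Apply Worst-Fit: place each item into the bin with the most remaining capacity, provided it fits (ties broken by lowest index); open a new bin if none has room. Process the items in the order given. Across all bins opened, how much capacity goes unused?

9 → bin 1 (remaining 15)
10 → bin 1 (remaining 5)
9 → bin 2 (remaining 15)
10 → bin 2 (remaining 5)
8 → bin 3 (remaining 16)
10 → bin 3 (remaining 6)
9 → bin 4 (remaining 15)
10 → bin 4 (remaining 5)
4 bins × 24 = 96; used 75; unused 21.

21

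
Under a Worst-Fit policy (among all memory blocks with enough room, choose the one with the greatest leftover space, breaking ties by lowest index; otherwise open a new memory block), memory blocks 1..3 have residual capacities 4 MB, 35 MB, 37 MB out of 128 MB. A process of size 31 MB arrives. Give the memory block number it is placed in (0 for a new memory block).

3

Memory blocks with room: memory block 2 (35 MB), memory block 3 (37 MB).
Most room is memory block 3 with 37 MB free.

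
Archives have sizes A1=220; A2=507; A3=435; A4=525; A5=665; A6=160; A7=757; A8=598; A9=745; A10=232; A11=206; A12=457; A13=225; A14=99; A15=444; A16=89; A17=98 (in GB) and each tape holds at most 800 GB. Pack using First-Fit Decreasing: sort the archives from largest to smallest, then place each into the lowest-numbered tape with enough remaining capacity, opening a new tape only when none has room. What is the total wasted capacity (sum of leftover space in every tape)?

738

Sorted descending: 757, 745, 665, 598, 525, 507, 457, 444, 435, 232, 225, 220, 206, 160, 99, 98, 89.
757 GB → tape 1 (remaining 43 GB)
745 GB → tape 2 (remaining 55 GB)
665 GB → tape 3 (remaining 135 GB)
598 GB → tape 4 (remaining 202 GB)
525 GB → tape 5 (remaining 275 GB)
507 GB → tape 6 (remaining 293 GB)
457 GB → tape 7 (remaining 343 GB)
444 GB → tape 8 (remaining 356 GB)
435 GB → tape 9 (remaining 365 GB)
232 GB → tape 5 (remaining 43 GB)
225 GB → tape 6 (remaining 68 GB)
220 GB → tape 7 (remaining 123 GB)
206 GB → tape 8 (remaining 150 GB)
160 GB → tape 4 (remaining 42 GB)
99 GB → tape 3 (remaining 36 GB)
98 GB → tape 7 (remaining 25 GB)
89 GB → tape 8 (remaining 61 GB)
9 tapes × 800 GB = 7200 GB; used 6462 GB; unused 738 GB.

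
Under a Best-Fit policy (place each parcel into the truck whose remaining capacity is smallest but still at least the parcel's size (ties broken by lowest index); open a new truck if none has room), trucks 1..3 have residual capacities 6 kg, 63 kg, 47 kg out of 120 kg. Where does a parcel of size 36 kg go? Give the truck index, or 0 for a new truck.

3

Trucks with room: truck 2 (63 kg), truck 3 (47 kg).
Tightest fit is truck 3 with 47 kg free.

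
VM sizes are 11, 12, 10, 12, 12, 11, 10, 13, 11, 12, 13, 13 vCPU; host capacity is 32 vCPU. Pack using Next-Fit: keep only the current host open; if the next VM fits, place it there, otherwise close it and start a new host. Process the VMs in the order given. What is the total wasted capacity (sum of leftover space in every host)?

host 1: place 11 vCPU, 21 vCPU left
host 1: place 12 vCPU, 9 vCPU left
host 2: place 10 vCPU, 22 vCPU left
host 2: place 12 vCPU, 10 vCPU left
host 3: place 12 vCPU, 20 vCPU left
host 3: place 11 vCPU, 9 vCPU left
host 4: place 10 vCPU, 22 vCPU left
host 4: place 13 vCPU, 9 vCPU left
host 5: place 11 vCPU, 21 vCPU left
host 5: place 12 vCPU, 9 vCPU left
host 6: place 13 vCPU, 19 vCPU left
host 6: place 13 vCPU, 6 vCPU left
6 hosts × 32 vCPU = 192 vCPU; used 140 vCPU; unused 52 vCPU.

52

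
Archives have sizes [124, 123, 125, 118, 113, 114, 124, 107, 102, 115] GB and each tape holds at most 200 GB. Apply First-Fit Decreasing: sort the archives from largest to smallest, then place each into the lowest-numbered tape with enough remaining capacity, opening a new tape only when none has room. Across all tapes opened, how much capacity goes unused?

835

Sorted descending: 125, 124, 124, 123, 118, 115, 114, 113, 107, 102.
125 GB → tape 1 (remaining 75 GB)
124 GB → tape 2 (remaining 76 GB)
124 GB → tape 3 (remaining 76 GB)
123 GB → tape 4 (remaining 77 GB)
118 GB → tape 5 (remaining 82 GB)
115 GB → tape 6 (remaining 85 GB)
114 GB → tape 7 (remaining 86 GB)
113 GB → tape 8 (remaining 87 GB)
107 GB → tape 9 (remaining 93 GB)
102 GB → tape 10 (remaining 98 GB)
10 tapes × 200 GB = 2000 GB; used 1165 GB; unused 835 GB.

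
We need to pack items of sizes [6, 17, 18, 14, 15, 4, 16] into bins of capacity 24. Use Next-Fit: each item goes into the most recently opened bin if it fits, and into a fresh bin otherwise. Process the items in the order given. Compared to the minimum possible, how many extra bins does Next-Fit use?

Next-Fit: [6,17] [18] [14] [15,4] [16] → 5 bins.
5 items exceed 12 (half the capacity), and no two of those can share a bin, so at least 5 bins are needed.
So 5 is already optimal.

0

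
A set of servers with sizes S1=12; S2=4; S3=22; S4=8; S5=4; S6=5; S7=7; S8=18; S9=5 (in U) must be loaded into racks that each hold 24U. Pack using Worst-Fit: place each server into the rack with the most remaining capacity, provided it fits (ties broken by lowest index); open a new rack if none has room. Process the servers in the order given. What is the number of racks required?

rack 1: place S1 (12U), 12U left
rack 1: place S2 (4U), 8U left
rack 2: place S3 (22U), 2U left
rack 1: place S4 (8U), 0U left
rack 3: place S5 (4U), 20U left
rack 3: place S6 (5U), 15U left
rack 3: place S7 (7U), 8U left
rack 4: place S8 (18U), 6U left
rack 3: place S9 (5U), 3U left
Final racks: [12,4,8] [22] [4,5,7,5] [18].

4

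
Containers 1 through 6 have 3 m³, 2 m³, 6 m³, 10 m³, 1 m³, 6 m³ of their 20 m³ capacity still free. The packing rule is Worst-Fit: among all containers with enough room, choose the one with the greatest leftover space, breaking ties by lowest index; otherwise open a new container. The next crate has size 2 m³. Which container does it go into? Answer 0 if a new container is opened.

Containers with room: container 1 (3 m³), container 2 (2 m³), container 3 (6 m³), container 4 (10 m³), container 6 (6 m³).
Most room is container 4 with 10 m³ free.

4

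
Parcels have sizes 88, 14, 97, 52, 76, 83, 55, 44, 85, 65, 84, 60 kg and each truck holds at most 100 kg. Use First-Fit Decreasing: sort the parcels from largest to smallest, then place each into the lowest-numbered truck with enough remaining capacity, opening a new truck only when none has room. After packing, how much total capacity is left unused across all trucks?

197

Sorted descending: 97, 88, 85, 84, 83, 76, 65, 60, 55, 52, 44, 14.
97 kg → truck 1 (remaining 3 kg)
88 kg → truck 2 (remaining 12 kg)
85 kg → truck 3 (remaining 15 kg)
84 kg → truck 4 (remaining 16 kg)
83 kg → truck 5 (remaining 17 kg)
76 kg → truck 6 (remaining 24 kg)
65 kg → truck 7 (remaining 35 kg)
60 kg → truck 8 (remaining 40 kg)
55 kg → truck 9 (remaining 45 kg)
52 kg → truck 10 (remaining 48 kg)
44 kg → truck 9 (remaining 1 kg)
14 kg → truck 3 (remaining 1 kg)
10 trucks × 100 kg = 1000 kg; used 803 kg; unused 197 kg.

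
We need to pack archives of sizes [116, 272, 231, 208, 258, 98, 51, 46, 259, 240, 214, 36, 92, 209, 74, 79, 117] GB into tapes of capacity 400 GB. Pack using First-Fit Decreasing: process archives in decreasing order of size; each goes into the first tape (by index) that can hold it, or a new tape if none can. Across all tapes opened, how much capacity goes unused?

Sorted descending: 272, 259, 258, 240, 231, 214, 209, 208, 117, 116, 98, 92, 79, 74, 51, 46, 36.
Put 272 GB in tape 1; 128 GB remain.
Put 259 GB in tape 2; 141 GB remain.
Put 258 GB in tape 3; 142 GB remain.
Put 240 GB in tape 4; 160 GB remain.
Put 231 GB in tape 5; 169 GB remain.
Put 214 GB in tape 6; 186 GB remain.
Put 209 GB in tape 7; 191 GB remain.
Put 208 GB in tape 8; 192 GB remain.
Put 117 GB in tape 1; 11 GB remain.
Put 116 GB in tape 2; 25 GB remain.
Put 98 GB in tape 3; 44 GB remain.
Put 92 GB in tape 4; 68 GB remain.
Put 79 GB in tape 5; 90 GB remain.
Put 74 GB in tape 5; 16 GB remain.
Put 51 GB in tape 4; 17 GB remain.
Put 46 GB in tape 6; 140 GB remain.
Put 36 GB in tape 3; 8 GB remain.
8 tapes × 400 GB = 3200 GB; used 2600 GB; unused 600 GB.

600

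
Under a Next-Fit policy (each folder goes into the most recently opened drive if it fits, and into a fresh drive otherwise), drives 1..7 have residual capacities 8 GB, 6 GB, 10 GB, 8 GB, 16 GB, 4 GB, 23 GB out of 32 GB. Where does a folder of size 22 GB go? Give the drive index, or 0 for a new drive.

Next-Fit only looks at drive 7, which has 23 GB free.
22 GB fits there.

7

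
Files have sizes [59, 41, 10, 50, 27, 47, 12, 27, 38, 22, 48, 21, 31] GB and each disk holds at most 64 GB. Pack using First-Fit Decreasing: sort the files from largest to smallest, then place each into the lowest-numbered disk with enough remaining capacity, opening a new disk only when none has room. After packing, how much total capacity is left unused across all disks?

Sorted descending: 59, 50, 48, 47, 41, 38, 31, 27, 27, 22, 21, 12, 10.
disk 1: place 59 GB, 5 GB left
disk 2: place 50 GB, 14 GB left
disk 3: place 48 GB, 16 GB left
disk 4: place 47 GB, 17 GB left
disk 5: place 41 GB, 23 GB left
disk 6: place 38 GB, 26 GB left
disk 7: place 31 GB, 33 GB left
disk 7: place 27 GB, 6 GB left
disk 8: place 27 GB, 37 GB left
disk 5: place 22 GB, 1 GB left
disk 6: place 21 GB, 5 GB left
disk 2: place 12 GB, 2 GB left
disk 3: place 10 GB, 6 GB left
8 disks × 64 GB = 512 GB; used 433 GB; unused 79 GB.

79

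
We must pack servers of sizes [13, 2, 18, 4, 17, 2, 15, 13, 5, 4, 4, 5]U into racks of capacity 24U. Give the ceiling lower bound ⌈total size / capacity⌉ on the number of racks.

Total size = 13 + 2 + 18 + 4 + 17 + 2 + 15 + 13 + 5 + 4 + 4 + 5 = 102U.
⌈102 / 24⌉ = 5.

5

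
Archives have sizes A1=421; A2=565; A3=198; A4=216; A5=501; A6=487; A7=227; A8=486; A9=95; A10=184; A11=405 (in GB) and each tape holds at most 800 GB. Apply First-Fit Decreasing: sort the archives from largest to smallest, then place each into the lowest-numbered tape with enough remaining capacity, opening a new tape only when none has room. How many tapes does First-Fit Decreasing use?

Sorted descending: 565, 501, 487, 486, 421, 405, 227, 216, 198, 184, 95.
Put 565 GB in tape 1; 235 GB remain.
Put 501 GB in tape 2; 299 GB remain.
Put 487 GB in tape 3; 313 GB remain.
Put 486 GB in tape 4; 314 GB remain.
Put 421 GB in tape 5; 379 GB remain.
Put 405 GB in tape 6; 395 GB remain.
Put 227 GB in tape 1; 8 GB remain.
Put 216 GB in tape 2; 83 GB remain.
Put 198 GB in tape 3; 115 GB remain.
Put 184 GB in tape 4; 130 GB remain.
Put 95 GB in tape 3; 20 GB remain.

6 tapes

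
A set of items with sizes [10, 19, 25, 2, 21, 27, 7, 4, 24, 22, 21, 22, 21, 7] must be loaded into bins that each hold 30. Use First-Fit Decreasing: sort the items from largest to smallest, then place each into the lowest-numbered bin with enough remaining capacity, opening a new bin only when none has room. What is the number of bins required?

Sorted descending: 27, 25, 24, 22, 22, 21, 21, 21, 19, 10, 7, 7, 4, 2.
Put 27 in bin 1; 3 remain.
Put 25 in bin 2; 5 remain.
Put 24 in bin 3; 6 remain.
Put 22 in bin 4; 8 remain.
Put 22 in bin 5; 8 remain.
Put 21 in bin 6; 9 remain.
Put 21 in bin 7; 9 remain.
Put 21 in bin 8; 9 remain.
Put 19 in bin 9; 11 remain.
Put 10 in bin 9; 1 remain.
Put 7 in bin 4; 1 remain.
Put 7 in bin 5; 1 remain.
Put 4 in bin 2; 1 remain.
Put 2 in bin 1; 1 remain.

9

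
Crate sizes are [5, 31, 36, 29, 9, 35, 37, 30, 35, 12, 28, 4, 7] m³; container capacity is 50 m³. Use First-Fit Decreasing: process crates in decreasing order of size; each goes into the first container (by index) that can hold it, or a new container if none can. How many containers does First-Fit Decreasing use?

8 containers

Sorted descending: 37, 36, 35, 35, 31, 30, 29, 28, 12, 9, 7, 5, 4.
37 m³ → container 1 (remaining 13 m³)
36 m³ → container 2 (remaining 14 m³)
35 m³ → container 3 (remaining 15 m³)
35 m³ → container 4 (remaining 15 m³)
31 m³ → container 5 (remaining 19 m³)
30 m³ → container 6 (remaining 20 m³)
29 m³ → container 7 (remaining 21 m³)
28 m³ → container 8 (remaining 22 m³)
12 m³ → container 1 (remaining 1 m³)
9 m³ → container 2 (remaining 5 m³)
7 m³ → container 3 (remaining 8 m³)
5 m³ → container 2 (remaining 0 m³)
4 m³ → container 3 (remaining 4 m³)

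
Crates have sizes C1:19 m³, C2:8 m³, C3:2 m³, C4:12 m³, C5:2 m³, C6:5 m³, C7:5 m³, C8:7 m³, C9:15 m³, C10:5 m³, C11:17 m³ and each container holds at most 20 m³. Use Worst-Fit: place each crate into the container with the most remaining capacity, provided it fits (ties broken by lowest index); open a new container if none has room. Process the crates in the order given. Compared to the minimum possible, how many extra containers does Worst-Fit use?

Worst-Fit: [19] [8,2,2,5] [12,5] [7,5] [15] [17] → 6 containers.
Total size 97 m³; any packing needs at least ⌈97/20⌉ = 5 containers.
An optimal packing achieves that bound: [19] [17,2] [15,5] [12,8] [7,5,5,2] → 5 containers.
Excess: 6 − 5 = 1.

1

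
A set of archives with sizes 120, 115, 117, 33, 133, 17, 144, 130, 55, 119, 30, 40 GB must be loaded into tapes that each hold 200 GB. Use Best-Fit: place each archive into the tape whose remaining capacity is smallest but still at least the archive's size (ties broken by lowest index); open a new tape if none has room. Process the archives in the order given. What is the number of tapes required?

7

120 GB → tape 1 (remaining 80 GB)
115 GB → tape 2 (remaining 85 GB)
117 GB → tape 3 (remaining 83 GB)
33 GB → tape 1 (remaining 47 GB)
133 GB → tape 4 (remaining 67 GB)
17 GB → tape 1 (remaining 30 GB)
144 GB → tape 5 (remaining 56 GB)
130 GB → tape 6 (remaining 70 GB)
55 GB → tape 5 (remaining 1 GB)
119 GB → tape 7 (remaining 81 GB)
30 GB → tape 1 (remaining 0 GB)
40 GB → tape 4 (remaining 27 GB)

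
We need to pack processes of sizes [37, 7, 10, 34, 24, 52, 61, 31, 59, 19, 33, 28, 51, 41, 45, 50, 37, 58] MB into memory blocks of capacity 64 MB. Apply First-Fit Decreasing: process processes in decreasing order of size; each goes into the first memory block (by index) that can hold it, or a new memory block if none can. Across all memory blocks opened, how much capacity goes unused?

91

Sorted descending: 61, 59, 58, 52, 51, 50, 45, 41, 37, 37, 34, 33, 31, 28, 24, 19, 10, 7.
Put 61 MB in memory block 1; 3 MB remain.
Put 59 MB in memory block 2; 5 MB remain.
Put 58 MB in memory block 3; 6 MB remain.
Put 52 MB in memory block 4; 12 MB remain.
Put 51 MB in memory block 5; 13 MB remain.
Put 50 MB in memory block 6; 14 MB remain.
Put 45 MB in memory block 7; 19 MB remain.
Put 41 MB in memory block 8; 23 MB remain.
Put 37 MB in memory block 9; 27 MB remain.
Put 37 MB in memory block 10; 27 MB remain.
Put 34 MB in memory block 11; 30 MB remain.
Put 33 MB in memory block 12; 31 MB remain.
Put 31 MB in memory block 12; 0 MB remain.
Put 28 MB in memory block 11; 2 MB remain.
Put 24 MB in memory block 9; 3 MB remain.
Put 19 MB in memory block 7; 0 MB remain.
Put 10 MB in memory block 4; 2 MB remain.
Put 7 MB in memory block 5; 6 MB remain.
12 memory blocks × 64 MB = 768 MB; used 677 MB; unused 91 MB.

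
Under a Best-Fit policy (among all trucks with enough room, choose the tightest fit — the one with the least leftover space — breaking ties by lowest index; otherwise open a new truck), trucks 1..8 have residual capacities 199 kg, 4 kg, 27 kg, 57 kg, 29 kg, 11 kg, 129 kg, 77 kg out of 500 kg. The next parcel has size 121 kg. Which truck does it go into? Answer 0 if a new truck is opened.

7

Trucks with room: truck 1 (199 kg), truck 7 (129 kg).
Tightest fit is truck 7 with 129 kg free.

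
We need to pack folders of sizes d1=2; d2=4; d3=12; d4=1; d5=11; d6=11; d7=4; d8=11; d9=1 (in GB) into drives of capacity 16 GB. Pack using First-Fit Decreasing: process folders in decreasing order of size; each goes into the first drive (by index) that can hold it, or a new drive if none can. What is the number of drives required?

Sorted descending: 12, 11, 11, 11, 4, 4, 2, 1, 1.
Put 12 GB in drive 1; 4 GB remain.
Put 11 GB in drive 2; 5 GB remain.
Put 11 GB in drive 3; 5 GB remain.
Put 11 GB in drive 4; 5 GB remain.
Put 4 GB in drive 1; 0 GB remain.
Put 4 GB in drive 2; 1 GB remain.
Put 2 GB in drive 3; 3 GB remain.
Put 1 GB in drive 2; 0 GB remain.
Put 1 GB in drive 3; 2 GB remain.
Final drives: [12,4] [11,4,1] [11,2,1] [11].

4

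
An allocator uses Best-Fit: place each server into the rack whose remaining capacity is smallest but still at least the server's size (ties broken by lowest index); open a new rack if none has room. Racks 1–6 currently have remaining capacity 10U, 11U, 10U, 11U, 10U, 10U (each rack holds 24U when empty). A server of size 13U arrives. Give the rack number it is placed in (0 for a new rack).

0

No rack has ≥ 13U free, so a new rack is opened.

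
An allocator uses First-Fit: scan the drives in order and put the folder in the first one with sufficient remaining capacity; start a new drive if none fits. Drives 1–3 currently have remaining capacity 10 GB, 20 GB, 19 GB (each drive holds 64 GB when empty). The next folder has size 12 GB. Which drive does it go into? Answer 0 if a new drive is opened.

2

Drives with room: drive 2 (20 GB), drive 3 (19 GB).
The first with room is drive 2.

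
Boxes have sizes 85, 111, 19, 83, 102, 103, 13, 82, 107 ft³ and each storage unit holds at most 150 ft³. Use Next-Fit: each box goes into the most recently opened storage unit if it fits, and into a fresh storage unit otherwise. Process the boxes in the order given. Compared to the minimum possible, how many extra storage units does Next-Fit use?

Next-Fit: [85] [111,19] [83] [102] [103,13] [82] [107] → 7 storage units.
7 boxes exceed 75 ft³ (half the capacity), and no two of those can share a storage unit, so at least 7 storage units are needed.
So 7 is already optimal.

0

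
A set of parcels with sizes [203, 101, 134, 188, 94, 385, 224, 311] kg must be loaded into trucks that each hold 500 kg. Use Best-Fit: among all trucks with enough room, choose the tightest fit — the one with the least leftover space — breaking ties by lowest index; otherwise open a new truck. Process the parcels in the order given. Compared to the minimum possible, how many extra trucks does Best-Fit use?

Best-Fit: [203,101,134] [188,94] [385] [224] [311] → 5 trucks.
Total size 1640 kg; any packing needs at least ⌈1640/500⌉ = 4 trucks.
An optimal packing achieves that bound: [385,101] [311,188] [224,203] [134,94] → 4 trucks.
Excess: 5 − 4 = 1.

1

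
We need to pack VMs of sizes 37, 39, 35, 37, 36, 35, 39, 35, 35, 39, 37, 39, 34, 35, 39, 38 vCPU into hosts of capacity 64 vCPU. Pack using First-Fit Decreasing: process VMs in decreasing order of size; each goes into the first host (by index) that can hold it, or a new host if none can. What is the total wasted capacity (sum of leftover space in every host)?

435

Sorted descending: 39, 39, 39, 39, 39, 38, 37, 37, 37, 36, 35, 35, 35, 35, 35, 34.
host 1: place 39 vCPU, 25 vCPU left
host 2: place 39 vCPU, 25 vCPU left
host 3: place 39 vCPU, 25 vCPU left
host 4: place 39 vCPU, 25 vCPU left
host 5: place 39 vCPU, 25 vCPU left
host 6: place 38 vCPU, 26 vCPU left
host 7: place 37 vCPU, 27 vCPU left
host 8: place 37 vCPU, 27 vCPU left
host 9: place 37 vCPU, 27 vCPU left
host 10: place 36 vCPU, 28 vCPU left
host 11: place 35 vCPU, 29 vCPU left
host 12: place 35 vCPU, 29 vCPU left
host 13: place 35 vCPU, 29 vCPU left
host 14: place 35 vCPU, 29 vCPU left
host 15: place 35 vCPU, 29 vCPU left
host 16: place 34 vCPU, 30 vCPU left
16 hosts × 64 vCPU = 1024 vCPU; used 589 vCPU; unused 435 vCPU.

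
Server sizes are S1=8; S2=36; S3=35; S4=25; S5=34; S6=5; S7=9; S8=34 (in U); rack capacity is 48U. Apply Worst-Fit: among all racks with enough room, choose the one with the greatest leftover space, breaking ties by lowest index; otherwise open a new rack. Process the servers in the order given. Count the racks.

Put S1 (8U) in rack 1; 40U remain.
Put S2 (36U) in rack 1; 4U remain.
Put S3 (35U) in rack 2; 13U remain.
Put S4 (25U) in rack 3; 23U remain.
Put S5 (34U) in rack 4; 14U remain.
Put S6 (5U) in rack 3; 18U remain.
Put S7 (9U) in rack 3; 9U remain.
Put S8 (34U) in rack 5; 14U remain.

5 racks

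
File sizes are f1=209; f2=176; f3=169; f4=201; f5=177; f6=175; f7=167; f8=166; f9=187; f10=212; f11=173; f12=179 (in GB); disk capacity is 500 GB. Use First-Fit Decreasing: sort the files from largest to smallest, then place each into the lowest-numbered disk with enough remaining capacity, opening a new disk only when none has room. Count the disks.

Sorted descending: 212, 209, 201, 187, 179, 177, 176, 175, 173, 169, 167, 166.
Put 212 GB in disk 1; 288 GB remain.
Put 209 GB in disk 1; 79 GB remain.
Put 201 GB in disk 2; 299 GB remain.
Put 187 GB in disk 2; 112 GB remain.
Put 179 GB in disk 3; 321 GB remain.
Put 177 GB in disk 3; 144 GB remain.
Put 176 GB in disk 4; 324 GB remain.
Put 175 GB in disk 4; 149 GB remain.
Put 173 GB in disk 5; 327 GB remain.
Put 169 GB in disk 5; 158 GB remain.
Put 167 GB in disk 6; 333 GB remain.
Put 166 GB in disk 6; 167 GB remain.
Final disks: [212,209] [201,187] [179,177] [176,175] [173,169] [167,166].

6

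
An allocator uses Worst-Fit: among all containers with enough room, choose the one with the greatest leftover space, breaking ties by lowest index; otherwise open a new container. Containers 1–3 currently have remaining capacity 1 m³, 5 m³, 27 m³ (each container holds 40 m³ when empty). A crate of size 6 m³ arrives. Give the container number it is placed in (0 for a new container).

3

Containers with room: container 3 (27 m³).
Most room is container 3 with 27 m³ free.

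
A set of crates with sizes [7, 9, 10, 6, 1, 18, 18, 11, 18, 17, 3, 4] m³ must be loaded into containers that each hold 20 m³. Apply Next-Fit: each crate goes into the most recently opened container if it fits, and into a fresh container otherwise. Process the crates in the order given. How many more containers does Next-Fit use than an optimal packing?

Next-Fit: [7,9] [10,6,1] [18] [18] [11] [18] [17,3] [4] → 8 containers.
Total size 122 m³; any packing needs at least ⌈122/20⌉ = 7 containers.
An optimal packing achieves that bound: [18,1] [18] [18] [17,3] [11,9] [10,7] [6,4] → 7 containers.
Excess: 8 − 7 = 1.

1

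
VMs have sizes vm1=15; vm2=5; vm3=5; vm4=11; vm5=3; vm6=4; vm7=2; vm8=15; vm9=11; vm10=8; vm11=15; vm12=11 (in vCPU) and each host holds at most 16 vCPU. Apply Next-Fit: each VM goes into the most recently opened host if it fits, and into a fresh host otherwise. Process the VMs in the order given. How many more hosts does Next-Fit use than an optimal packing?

Next-Fit: [15] [5,5] [11,3] [4,2] [15] [11] [8] [15] [11] → 9 hosts.
Total size 105 vCPU; any packing needs at least ⌈105/16⌉ = 7 hosts.
An optimal packing achieves that bound: [15] [15] [15] [11,5] [11,5] [11,4] [8,3,2] → 7 hosts.
Excess: 9 − 7 = 2.

2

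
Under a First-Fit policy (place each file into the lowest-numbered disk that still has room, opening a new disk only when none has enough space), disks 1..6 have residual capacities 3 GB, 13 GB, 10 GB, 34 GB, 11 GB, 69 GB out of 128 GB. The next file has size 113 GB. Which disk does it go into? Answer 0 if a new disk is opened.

0

No disk has ≥ 113 GB free, so a new disk is opened.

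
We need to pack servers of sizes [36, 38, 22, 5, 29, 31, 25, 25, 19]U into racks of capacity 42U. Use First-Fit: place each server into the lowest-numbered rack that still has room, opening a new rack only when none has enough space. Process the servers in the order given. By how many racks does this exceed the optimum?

First-Fit: [36,5] [38] [22,19] [29] [31] [25] [25] → 7 racks.
7 servers exceed 21U (half the capacity), and no two of those can share a rack, so at least 7 racks are needed.
So 7 is already optimal.

0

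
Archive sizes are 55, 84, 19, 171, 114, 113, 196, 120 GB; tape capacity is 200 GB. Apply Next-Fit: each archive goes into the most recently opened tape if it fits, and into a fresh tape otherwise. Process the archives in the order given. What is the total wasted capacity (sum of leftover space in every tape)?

328

tape 1: place 55 GB, 145 GB left
tape 1: place 84 GB, 61 GB left
tape 1: place 19 GB, 42 GB left
tape 2: place 171 GB, 29 GB left
tape 3: place 114 GB, 86 GB left
tape 4: place 113 GB, 87 GB left
tape 5: place 196 GB, 4 GB left
tape 6: place 120 GB, 80 GB left
6 tapes × 200 GB = 1200 GB; used 872 GB; unused 328 GB.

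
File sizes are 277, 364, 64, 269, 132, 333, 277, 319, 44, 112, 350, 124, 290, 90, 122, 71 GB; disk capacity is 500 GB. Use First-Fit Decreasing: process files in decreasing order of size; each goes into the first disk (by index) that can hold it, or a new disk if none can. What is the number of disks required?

8

Sorted descending: 364, 350, 333, 319, 290, 277, 277, 269, 132, 124, 122, 112, 90, 71, 64, 44.
Put 364 GB in disk 1; 136 GB remain.
Put 350 GB in disk 2; 150 GB remain.
Put 333 GB in disk 3; 167 GB remain.
Put 319 GB in disk 4; 181 GB remain.
Put 290 GB in disk 5; 210 GB remain.
Put 277 GB in disk 6; 223 GB remain.
Put 277 GB in disk 7; 223 GB remain.
Put 269 GB in disk 8; 231 GB remain.
Put 132 GB in disk 1; 4 GB remain.
Put 124 GB in disk 2; 26 GB remain.
Put 122 GB in disk 3; 45 GB remain.
Put 112 GB in disk 4; 69 GB remain.
Put 90 GB in disk 5; 120 GB remain.
Put 71 GB in disk 5; 49 GB remain.
Put 64 GB in disk 4; 5 GB remain.
Put 44 GB in disk 3; 1 GB remain.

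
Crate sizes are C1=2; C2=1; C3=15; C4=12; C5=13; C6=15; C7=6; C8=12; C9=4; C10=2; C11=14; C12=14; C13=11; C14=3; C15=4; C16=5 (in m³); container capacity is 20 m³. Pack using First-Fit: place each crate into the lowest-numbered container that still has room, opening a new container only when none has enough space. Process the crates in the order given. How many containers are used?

8

Put C1 (2 m³) in container 1; 18 m³ remain.
Put C2 (1 m³) in container 1; 17 m³ remain.
Put C3 (15 m³) in container 1; 2 m³ remain.
Put C4 (12 m³) in container 2; 8 m³ remain.
Put C5 (13 m³) in container 3; 7 m³ remain.
Put C6 (15 m³) in container 4; 5 m³ remain.
Put C7 (6 m³) in container 2; 2 m³ remain.
Put C8 (12 m³) in container 5; 8 m³ remain.
Put C9 (4 m³) in container 3; 3 m³ remain.
Put C10 (2 m³) in container 1; 0 m³ remain.
Put C11 (14 m³) in container 6; 6 m³ remain.
Put C12 (14 m³) in container 7; 6 m³ remain.
Put C13 (11 m³) in container 8; 9 m³ remain.
Put C14 (3 m³) in container 3; 0 m³ remain.
Put C15 (4 m³) in container 4; 1 m³ remain.
Put C16 (5 m³) in container 5; 3 m³ remain.
Final containers: [2,1,15,2] [12,6] [13,4,3] [15,4] [12,5] [14] [14] [11].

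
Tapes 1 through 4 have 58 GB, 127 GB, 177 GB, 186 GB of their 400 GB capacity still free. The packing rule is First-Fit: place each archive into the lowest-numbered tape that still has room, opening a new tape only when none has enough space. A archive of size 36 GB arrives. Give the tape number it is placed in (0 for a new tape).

Tapes with room: tape 1 (58 GB), tape 2 (127 GB), tape 3 (177 GB), tape 4 (186 GB).
The first with room is tape 1.

1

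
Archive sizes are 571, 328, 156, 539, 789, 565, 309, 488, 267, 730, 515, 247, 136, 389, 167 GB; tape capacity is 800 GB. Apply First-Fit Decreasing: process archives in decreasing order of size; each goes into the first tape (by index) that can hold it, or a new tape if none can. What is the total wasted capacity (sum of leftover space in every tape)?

Sorted descending: 789, 730, 571, 565, 539, 515, 488, 389, 328, 309, 267, 247, 167, 156, 136.
tape 1: place 789 GB, 11 GB left
tape 2: place 730 GB, 70 GB left
tape 3: place 571 GB, 229 GB left
tape 4: place 565 GB, 235 GB left
tape 5: place 539 GB, 261 GB left
tape 6: place 515 GB, 285 GB left
tape 7: place 488 GB, 312 GB left
tape 8: place 389 GB, 411 GB left
tape 8: place 328 GB, 83 GB left
tape 7: place 309 GB, 3 GB left
tape 6: place 267 GB, 18 GB left
tape 5: place 247 GB, 14 GB left
tape 3: place 167 GB, 62 GB left
tape 4: place 156 GB, 79 GB left
tape 9: place 136 GB, 664 GB left
9 tapes × 800 GB = 7200 GB; used 6196 GB; unused 1004 GB.

1004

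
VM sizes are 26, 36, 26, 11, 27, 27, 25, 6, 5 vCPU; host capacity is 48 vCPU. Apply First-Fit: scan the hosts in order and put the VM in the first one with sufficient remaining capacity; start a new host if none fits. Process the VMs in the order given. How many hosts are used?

6 hosts

host 1: place 26 vCPU, 22 vCPU left
host 2: place 36 vCPU, 12 vCPU left
host 3: place 26 vCPU, 22 vCPU left
host 1: place 11 vCPU, 11 vCPU left
host 4: place 27 vCPU, 21 vCPU left
host 5: place 27 vCPU, 21 vCPU left
host 6: place 25 vCPU, 23 vCPU left
host 1: place 6 vCPU, 5 vCPU left
host 1: place 5 vCPU, 0 vCPU left
Final hosts: [26,11,6,5] [36] [26] [27] [27] [25].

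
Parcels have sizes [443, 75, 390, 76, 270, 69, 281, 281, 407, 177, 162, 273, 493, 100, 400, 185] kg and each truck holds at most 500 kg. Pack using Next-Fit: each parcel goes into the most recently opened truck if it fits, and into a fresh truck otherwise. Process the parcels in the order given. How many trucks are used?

truck 1: place 443 kg, 57 kg left
truck 2: place 75 kg, 425 kg left
truck 2: place 390 kg, 35 kg left
truck 3: place 76 kg, 424 kg left
truck 3: place 270 kg, 154 kg left
truck 3: place 69 kg, 85 kg left
truck 4: place 281 kg, 219 kg left
truck 5: place 281 kg, 219 kg left
truck 6: place 407 kg, 93 kg left
truck 7: place 177 kg, 323 kg left
truck 7: place 162 kg, 161 kg left
truck 8: place 273 kg, 227 kg left
truck 9: place 493 kg, 7 kg left
truck 10: place 100 kg, 400 kg left
truck 10: place 400 kg, 0 kg left
truck 11: place 185 kg, 315 kg left
Final trucks: [443] [75,390] [76,270,69] [281] [281] [407] [177,162] [273] [493] [100,400] [185].

11 trucks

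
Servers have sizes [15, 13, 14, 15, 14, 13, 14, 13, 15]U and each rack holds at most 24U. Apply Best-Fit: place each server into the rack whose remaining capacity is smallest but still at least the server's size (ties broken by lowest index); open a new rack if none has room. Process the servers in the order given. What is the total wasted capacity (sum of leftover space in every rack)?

90

15U → rack 1 (remaining 9U)
13U → rack 2 (remaining 11U)
14U → rack 3 (remaining 10U)
15U → rack 4 (remaining 9U)
14U → rack 5 (remaining 10U)
13U → rack 6 (remaining 11U)
14U → rack 7 (remaining 10U)
13U → rack 8 (remaining 11U)
15U → rack 9 (remaining 9U)
9 racks × 24U = 216U; used 126U; unused 90U.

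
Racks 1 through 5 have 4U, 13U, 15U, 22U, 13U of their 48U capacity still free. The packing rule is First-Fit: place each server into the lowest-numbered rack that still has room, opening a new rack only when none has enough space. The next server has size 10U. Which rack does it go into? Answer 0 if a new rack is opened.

2

Racks with room: rack 2 (13U), rack 3 (15U), rack 4 (22U), rack 5 (13U).
The first with room is rack 2.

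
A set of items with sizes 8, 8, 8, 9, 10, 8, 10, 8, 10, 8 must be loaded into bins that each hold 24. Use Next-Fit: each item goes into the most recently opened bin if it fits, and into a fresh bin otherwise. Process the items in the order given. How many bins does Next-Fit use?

bin 1: place 8, 16 left
bin 1: place 8, 8 left
bin 1: place 8, 0 left
bin 2: place 9, 15 left
bin 2: place 10, 5 left
bin 3: place 8, 16 left
bin 3: place 10, 6 left
bin 4: place 8, 16 left
bin 4: place 10, 6 left
bin 5: place 8, 16 left

5 bins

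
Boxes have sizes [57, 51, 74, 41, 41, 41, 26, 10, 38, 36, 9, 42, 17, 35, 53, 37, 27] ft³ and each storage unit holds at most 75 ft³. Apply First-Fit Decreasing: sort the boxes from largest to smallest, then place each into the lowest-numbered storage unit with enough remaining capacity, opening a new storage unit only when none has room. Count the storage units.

Sorted descending: 74, 57, 53, 51, 42, 41, 41, 41, 38, 37, 36, 35, 27, 26, 17, 10, 9.
74 ft³ → storage unit 1 (remaining 1 ft³)
57 ft³ → storage unit 2 (remaining 18 ft³)
53 ft³ → storage unit 3 (remaining 22 ft³)
51 ft³ → storage unit 4 (remaining 24 ft³)
42 ft³ → storage unit 5 (remaining 33 ft³)
41 ft³ → storage unit 6 (remaining 34 ft³)
41 ft³ → storage unit 7 (remaining 34 ft³)
41 ft³ → storage unit 8 (remaining 34 ft³)
38 ft³ → storage unit 9 (remaining 37 ft³)
37 ft³ → storage unit 9 (remaining 0 ft³)
36 ft³ → storage unit 10 (remaining 39 ft³)
35 ft³ → storage unit 10 (remaining 4 ft³)
27 ft³ → storage unit 5 (remaining 6 ft³)
26 ft³ → storage unit 6 (remaining 8 ft³)
17 ft³ → storage unit 2 (remaining 1 ft³)
10 ft³ → storage unit 3 (remaining 12 ft³)
9 ft³ → storage unit 3 (remaining 3 ft³)
Final storage units: [74] [57,17] [53,10,9] [51] [42,27] [41,26] [41] [41] [38,37] [36,35].

10 storage units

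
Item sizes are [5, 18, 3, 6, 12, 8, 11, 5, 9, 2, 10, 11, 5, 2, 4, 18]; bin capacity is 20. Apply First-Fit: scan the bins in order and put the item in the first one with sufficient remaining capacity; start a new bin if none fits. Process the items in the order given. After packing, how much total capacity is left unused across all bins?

Put 5 in bin 1; 15 remain.
Put 18 in bin 2; 2 remain.
Put 3 in bin 1; 12 remain.
Put 6 in bin 1; 6 remain.
Put 12 in bin 3; 8 remain.
Put 8 in bin 3; 0 remain.
Put 11 in bin 4; 9 remain.
Put 5 in bin 1; 1 remain.
Put 9 in bin 4; 0 remain.
Put 2 in bin 2; 0 remain.
Put 10 in bin 5; 10 remain.
Put 11 in bin 6; 9 remain.
Put 5 in bin 5; 5 remain.
Put 2 in bin 5; 3 remain.
Put 4 in bin 6; 5 remain.
Put 18 in bin 7; 2 remain.
7 bins × 20 = 140; used 129; unused 11.

11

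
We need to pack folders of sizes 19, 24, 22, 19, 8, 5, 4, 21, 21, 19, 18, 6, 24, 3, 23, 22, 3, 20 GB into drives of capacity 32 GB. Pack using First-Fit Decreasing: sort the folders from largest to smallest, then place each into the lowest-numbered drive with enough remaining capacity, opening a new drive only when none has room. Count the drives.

12

Sorted descending: 24, 24, 23, 22, 22, 21, 21, 20, 19, 19, 19, 18, 8, 6, 5, 4, 3, 3.
drive 1: place 24 GB, 8 GB left
drive 2: place 24 GB, 8 GB left
drive 3: place 23 GB, 9 GB left
drive 4: place 22 GB, 10 GB left
drive 5: place 22 GB, 10 GB left
drive 6: place 21 GB, 11 GB left
drive 7: place 21 GB, 11 GB left
drive 8: place 20 GB, 12 GB left
drive 9: place 19 GB, 13 GB left
drive 10: place 19 GB, 13 GB left
drive 11: place 19 GB, 13 GB left
drive 12: place 18 GB, 14 GB left
drive 1: place 8 GB, 0 GB left
drive 2: place 6 GB, 2 GB left
drive 3: place 5 GB, 4 GB left
drive 3: place 4 GB, 0 GB left
drive 4: place 3 GB, 7 GB left
drive 4: place 3 GB, 4 GB left
Final drives: [24,8] [24,6] [23,5,4] [22,3,3] [22] [21] [21] [20] [19] [19] [19] [18].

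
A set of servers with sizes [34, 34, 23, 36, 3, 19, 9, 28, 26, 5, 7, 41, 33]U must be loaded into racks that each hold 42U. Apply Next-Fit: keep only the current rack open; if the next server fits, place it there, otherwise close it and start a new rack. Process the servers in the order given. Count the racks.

34U → rack 1 (remaining 8U)
34U → rack 2 (remaining 8U)
23U → rack 3 (remaining 19U)
36U → rack 4 (remaining 6U)
3U → rack 4 (remaining 3U)
19U → rack 5 (remaining 23U)
9U → rack 5 (remaining 14U)
28U → rack 6 (remaining 14U)
26U → rack 7 (remaining 16U)
5U → rack 7 (remaining 11U)
7U → rack 7 (remaining 4U)
41U → rack 8 (remaining 1U)
33U → rack 9 (remaining 9U)
Final racks: [34] [34] [23] [36,3] [19,9] [28] [26,5,7] [41] [33].

9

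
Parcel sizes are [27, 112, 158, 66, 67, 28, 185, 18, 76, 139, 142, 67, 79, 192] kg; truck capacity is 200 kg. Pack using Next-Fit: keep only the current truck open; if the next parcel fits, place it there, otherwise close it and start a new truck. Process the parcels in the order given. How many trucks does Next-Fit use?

9

truck 1: place 27 kg, 173 kg left
truck 1: place 112 kg, 61 kg left
truck 2: place 158 kg, 42 kg left
truck 3: place 66 kg, 134 kg left
truck 3: place 67 kg, 67 kg left
truck 3: place 28 kg, 39 kg left
truck 4: place 185 kg, 15 kg left
truck 5: place 18 kg, 182 kg left
truck 5: place 76 kg, 106 kg left
truck 6: place 139 kg, 61 kg left
truck 7: place 142 kg, 58 kg left
truck 8: place 67 kg, 133 kg left
truck 8: place 79 kg, 54 kg left
truck 9: place 192 kg, 8 kg left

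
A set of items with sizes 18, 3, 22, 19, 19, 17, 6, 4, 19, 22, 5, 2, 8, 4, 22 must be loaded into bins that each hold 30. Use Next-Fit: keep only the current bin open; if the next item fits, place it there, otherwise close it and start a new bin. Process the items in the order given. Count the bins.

9 bins

18 → bin 1 (remaining 12)
3 → bin 1 (remaining 9)
22 → bin 2 (remaining 8)
19 → bin 3 (remaining 11)
19 → bin 4 (remaining 11)
17 → bin 5 (remaining 13)
6 → bin 5 (remaining 7)
4 → bin 5 (remaining 3)
19 → bin 6 (remaining 11)
22 → bin 7 (remaining 8)
5 → bin 7 (remaining 3)
2 → bin 7 (remaining 1)
8 → bin 8 (remaining 22)
4 → bin 8 (remaining 18)
22 → bin 9 (remaining 8)
Final bins: [18,3] [22] [19] [19] [17,6,4] [19] [22,5,2] [8,4] [22].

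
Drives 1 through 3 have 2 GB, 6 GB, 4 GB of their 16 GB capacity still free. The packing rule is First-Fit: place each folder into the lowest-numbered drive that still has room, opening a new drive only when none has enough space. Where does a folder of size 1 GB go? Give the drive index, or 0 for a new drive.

Drives with room: drive 1 (2 GB), drive 2 (6 GB), drive 3 (4 GB).
The first with room is drive 1.

1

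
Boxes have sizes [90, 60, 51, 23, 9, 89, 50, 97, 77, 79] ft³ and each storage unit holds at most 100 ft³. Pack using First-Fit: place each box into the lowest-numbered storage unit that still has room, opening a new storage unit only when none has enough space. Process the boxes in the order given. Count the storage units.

8

90 ft³ → storage unit 1 (remaining 10 ft³)
60 ft³ → storage unit 2 (remaining 40 ft³)
51 ft³ → storage unit 3 (remaining 49 ft³)
23 ft³ → storage unit 2 (remaining 17 ft³)
9 ft³ → storage unit 1 (remaining 1 ft³)
89 ft³ → storage unit 4 (remaining 11 ft³)
50 ft³ → storage unit 5 (remaining 50 ft³)
97 ft³ → storage unit 6 (remaining 3 ft³)
77 ft³ → storage unit 7 (remaining 23 ft³)
79 ft³ → storage unit 8 (remaining 21 ft³)
Final storage units: [90,9] [60,23] [51] [89] [50] [97] [77] [79].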